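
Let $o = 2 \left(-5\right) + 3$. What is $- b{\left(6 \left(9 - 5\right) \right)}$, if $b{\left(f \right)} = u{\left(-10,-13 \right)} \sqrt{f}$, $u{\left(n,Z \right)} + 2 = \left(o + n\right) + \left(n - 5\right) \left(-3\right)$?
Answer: $- 52 \sqrt{6} \approx -127.37$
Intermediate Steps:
$o = -7$ ($o = -10 + 3 = -7$)
$u{\left(n,Z \right)} = 6 - 2 n$ ($u{\left(n,Z \right)} = -2 + \left(\left(-7 + n\right) + \left(n - 5\right) \left(-3\right)\right) = -2 + \left(\left(-7 + n\right) + \left(-5 + n\right) \left(-3\right)\right) = -2 + \left(\left(-7 + n\right) - \left(-15 + 3 n\right)\right) = -2 - \left(-8 + 2 n\right) = 6 - 2 n$)
$b{\left(f \right)} = 26 \sqrt{f}$ ($b{\left(f \right)} = \left(6 - -20\right) \sqrt{f} = \left(6 + 20\right) \sqrt{f} = 26 \sqrt{f}$)
$- b{\left(6 \left(9 - 5\right) \right)} = - 26 \sqrt{6 \left(9 - 5\right)} = - 26 \sqrt{6 \cdot 4} = - 26 \sqrt{24} = - 26 \cdot 2 \sqrt{6} = - 52 \sqrt{6}$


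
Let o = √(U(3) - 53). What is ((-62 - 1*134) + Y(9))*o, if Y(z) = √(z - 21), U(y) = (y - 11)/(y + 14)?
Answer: 6*I*√1717*(-98 + I*√3)/17 ≈ -25.331 - 1433.2*I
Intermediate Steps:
U(y) = (-11 + y)/(14 + y)
Y(z) = √(-21 + z)
o = 3*I*√1717/17 (o = √((-11 + 3)/(14 + 3) - 53) = √(-8/17 - 53) = √(-909/17) = 3*I*√1717/17 ≈ 7.3124*I)
((-62 - 1*134) + Y(9))*o = ((-62 - 1*134) + √(-21 + 9))*(3*I*√1717/17) = ((-62 - 134) + √(-12))*(3*I*√1717/17) = (-196 + 2*I*√3)*(3*I*√1717/17) = 3*I*√1717*(-196 + 2*I*√3)/17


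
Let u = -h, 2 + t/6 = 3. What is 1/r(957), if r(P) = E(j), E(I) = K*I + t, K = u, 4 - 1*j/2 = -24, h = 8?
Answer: -1/442 ≈ -0.0022624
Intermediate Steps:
t = 6 (t = -12 + 6*3 = -12 + 18 = 6)
j = 56 (j = 8 - 2*(-24) = 8 + 48 = 56)
u = -8 (u = -1*8 = -8)
K = -8
E(I) = 6 - 8*I (E(I) = -8*I + 6 = 6 - 8*I)
r(P) = -442 (r(P) = 6 - 8*56 = 6 - 448 = -442)
1/r(957) = 1/(-442) = -1/442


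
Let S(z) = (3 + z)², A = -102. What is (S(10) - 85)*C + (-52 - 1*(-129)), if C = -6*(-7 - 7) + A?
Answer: -1435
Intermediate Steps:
C = -18 (C = -6*(-7 - 7) - 102 = -6*(-14) - 102 = 84 - 102 = -18)
(S(10) - 85)*C + (-52 - 1*(-129)) = ((3 + 10)² - 85)*(-18) + (-52 - 1*(-129)) = (13² - 85)*(-18) + (-52 + 129) = (169 - 85)*(-18) + 77 = 84*(-18) + 77 = -1512 + 77 = -1435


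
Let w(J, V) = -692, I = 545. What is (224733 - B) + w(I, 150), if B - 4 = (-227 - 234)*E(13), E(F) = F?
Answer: 230030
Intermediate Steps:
B = -5989 (B = 4 + (-227 - 234)*13 = 4 - 461*13 = 4 - 5993 = -5989)
(224733 - B) + w(I, 150) = (224733 - 1*(-5989)) - 692 = (224733 + 5989) - 692 = 230722 - 692 = 230030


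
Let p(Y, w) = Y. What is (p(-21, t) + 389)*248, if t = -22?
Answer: 91264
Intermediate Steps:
(p(-21, t) + 389)*248 = (-21 + 389)*248 = 368*248 = 91264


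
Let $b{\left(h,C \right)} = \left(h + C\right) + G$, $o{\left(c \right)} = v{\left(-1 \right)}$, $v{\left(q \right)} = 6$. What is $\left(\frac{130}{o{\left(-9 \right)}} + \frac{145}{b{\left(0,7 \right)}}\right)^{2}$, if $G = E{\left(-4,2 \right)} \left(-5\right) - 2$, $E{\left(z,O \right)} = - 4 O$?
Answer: $\frac{50176}{81} \approx 619.46$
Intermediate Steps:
$o{\left(c \right)} = 6$
$G = 38$ ($G = \left(-4\right) 2 \left(-5\right) - 2 = \left(-8\right) \left(-5\right) - 2 = 40 - 2 = 38$)
$b{\left(h,C \right)} = 38 + C + h$ ($b{\left(h,C \right)} = \left(h + C\right) + 38 = \left(C + h\right) + 38 = 38 + C + h$)
$\left(\frac{130}{o{\left(-9 \right)}} + \frac{145}{b{\left(0,7 \right)}}\right)^{2} = \left(\frac{130}{6} + \frac{145}{38 + 7 + 0}\right)^{2} = \left(130 \cdot \frac{1}{6} + \frac{145}{45}\right)^{2} = \left(\frac{65}{3} + 145 \cdot \frac{1}{45}\right)^{2} = \left(\frac{65}{3} + \frac{29}{9}\right)^{2} = \left(\frac{224}{9}\right)^{2} = \frac{50176}{81}$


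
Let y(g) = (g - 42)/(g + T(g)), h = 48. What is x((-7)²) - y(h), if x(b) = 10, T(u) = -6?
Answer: 69/7 ≈ 9.8571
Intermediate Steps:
y(g) = (-42 + g)/(-6 + g) (y(g) = (g - 42)/(g - 6) = (-42 + g)/(-6 + g))
x((-7)²) - y(h) = 10 - (-42 + 48)/(-6 + 48) = 10 - 6/42 = 10 - 1*⅐ = 10 - ⅐ = 69/7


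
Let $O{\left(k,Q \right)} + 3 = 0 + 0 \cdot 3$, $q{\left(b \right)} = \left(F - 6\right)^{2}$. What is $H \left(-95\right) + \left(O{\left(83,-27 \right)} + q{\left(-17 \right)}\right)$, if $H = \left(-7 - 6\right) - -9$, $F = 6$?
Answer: $377$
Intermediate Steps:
$q{\left(b \right)} = 0$ ($q{\left(b \right)} = \left(6 - 6\right)^{2} = 0^{2} = 0$)
$O{\left(k,Q \right)} = -3$ ($O{\left(k,Q \right)} = -3 + \left(0 + 0 \cdot 3\right) = -3 + \left(0 + 0\right) = -3 + 0 = -3$)
$H = -4$ ($H = -13 + 9 = -4$)
$H \left(-95\right) + \left(O{\left(83,-27 \right)} + q{\left(-17 \right)}\right) = \left(-4\right) \left(-95\right) + \left(-3 + 0\right) = 380 - 3 = 377$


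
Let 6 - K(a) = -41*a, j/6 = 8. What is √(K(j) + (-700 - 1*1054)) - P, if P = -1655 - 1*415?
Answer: 2070 + 2*√55 ≈ 2084.8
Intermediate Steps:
j = 48 (j = 6*8 = 48)
K(a) = 6 + 41*a (K(a) = 6 - (-41)*a = 6 + 41*a)
P = -2070 (P = -1655 - 415 = -2070)
√(K(j) + (-700 - 1*1054)) - P = √((6 + 41*48) + (-700 - 1*1054)) - 1*(-2070) = √((6 + 1968) + (-700 - 1054)) + 2070 = √(1974 - 1754) + 2070 = √220 + 2070 = 2*√55 + 2070 = 2070 + 2*√55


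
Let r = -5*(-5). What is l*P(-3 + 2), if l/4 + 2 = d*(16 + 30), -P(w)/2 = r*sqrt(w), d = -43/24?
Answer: 50650*I/3 ≈ 16883.0*I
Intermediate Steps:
r = 25
d = -43/24 (d = -43*1/24 = -43/24 ≈ -1.7917)
P(w) = -50*sqrt(w)
l = -1013/3 (l = -8 + 4*(-43*(16 + 30)/24) = -8 + 4*(-43/24*46) = -8 + 4*(-989/12) = -8 - 989/3 = -1013/3 ≈ -337.67)
l*P(-3 + 2) = -(-50650)*sqrt(-3 + 2)/3 = -(-50650)*sqrt(-1)/3 = -(-50650)*I/3 = 50650*I/3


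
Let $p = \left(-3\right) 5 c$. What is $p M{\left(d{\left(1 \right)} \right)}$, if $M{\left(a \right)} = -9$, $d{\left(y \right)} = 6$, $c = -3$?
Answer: $-405$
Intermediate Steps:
$p = 45$ ($p = \left(-3\right) 5 \left(-3\right) = \left(-15\right) \left(-3\right) = 45$)
$p M{\left(d{\left(1 \right)} \right)} = 45 \left(-9\right) = -405$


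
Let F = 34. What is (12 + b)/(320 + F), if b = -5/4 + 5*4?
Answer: 41/472 ≈ 0.086864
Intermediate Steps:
b = 75/4 (b = -5*¼ + 20 = -5/4 + 20 = 75/4 ≈ 18.750)
(12 + b)/(320 + F) = (12 + 75/4)/(320 + 34) = (123/4)/354 = (123/4)*(1/354) = 41/472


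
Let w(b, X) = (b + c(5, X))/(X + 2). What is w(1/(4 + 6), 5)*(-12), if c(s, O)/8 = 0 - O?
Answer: 342/5 ≈ 68.400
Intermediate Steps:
c(s, O) = -8*O (c(s, O) = 8*(0 - O) = 8*(-O) = -8*O)
w(b, X) = (b - 8*X)/(2 + X) (w(b, X) = (b - 8*X)/(X + 2) = (b - 8*X)/(2 + X))
w(1/(4 + 6), 5)*(-12) = ((1/(4 + 6) - 8*5)/(2 + 5))*(-12) = ((1/10 - 40)/7)*(-12) = ((1/7)*(-399/10))*(-12) = -57/10*(-12) = 342/5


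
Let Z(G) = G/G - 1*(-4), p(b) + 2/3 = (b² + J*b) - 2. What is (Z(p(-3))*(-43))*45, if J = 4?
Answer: -9675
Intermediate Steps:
p(b) = -8/3 + b² + 4*b (p(b) = -⅔ + ((b² + 4*b) - 2) = -⅔ + (-2 + b² + 4*b) = -8/3 + b² + 4*b)
Z(G) = 5 (Z(G) = 1 + 4 = 5)
(Z(p(-3))*(-43))*45 = (5*(-43))*45 = -215*45 = -9675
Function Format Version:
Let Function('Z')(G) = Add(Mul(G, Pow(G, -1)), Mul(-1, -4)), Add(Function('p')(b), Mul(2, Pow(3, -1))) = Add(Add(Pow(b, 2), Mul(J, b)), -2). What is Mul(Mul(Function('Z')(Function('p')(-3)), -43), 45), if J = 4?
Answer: -9675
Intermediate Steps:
Function('p')(b) = Add(Rational(-8, 3), Pow(b, 2), Mul(4, b)) (Function('p')(b) = Add(Rational(-2, 3), Add(Add(Pow(b, 2), Mul(4, b)), -2)) = Add(Rational(-2, 3), Add(-2, Pow(b, 2), Mul(4, b))) = Add(Rational(-8, 3), Pow(b, 2), Mul(4, b)))
Function('Z')(G) = 5 (Function('Z')(G) = Add(1, 4) = 5)
Mul(Mul(Function('Z')(Function('p')(-3)), -43), 45) = Mul(Mul(5, -43), 45) = Mul(-215, 45) = -9675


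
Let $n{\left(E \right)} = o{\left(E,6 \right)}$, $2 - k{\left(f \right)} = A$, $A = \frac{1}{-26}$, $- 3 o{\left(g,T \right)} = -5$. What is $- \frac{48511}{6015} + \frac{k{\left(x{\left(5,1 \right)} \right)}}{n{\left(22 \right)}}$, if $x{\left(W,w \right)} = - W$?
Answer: $- \frac{1070009}{156390} \approx -6.8419$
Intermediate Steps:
$o{\left(g,T \right)} = \frac{5}{3}$ ($o{\left(g,T \right)} = \left(- \frac{1}{3}\right) \left(-5\right) = \frac{5}{3}$)
$A = - \frac{1}{26} \approx -0.038462$
$k{\left(f \right)} = \frac{53}{26}$ ($k{\left(f \right)} = 2 - - \frac{1}{26} = 2 + \frac{1}{26} = \frac{53}{26}$)
$n{\left(E \right)} = \frac{5}{3}$
$- \frac{48511}{6015} + \frac{k{\left(x{\left(5,1 \right)} \right)}}{n{\left(22 \right)}} = - \frac{48511}{6015} + \frac{53}{26 \cdot \frac{5}{3}} = \left(-48511\right) \frac{1}{6015} + \frac{53}{26} \cdot \frac{3}{5} = - \frac{48511}{6015} + \frac{159}{130} = - \frac{1070009}{156390}$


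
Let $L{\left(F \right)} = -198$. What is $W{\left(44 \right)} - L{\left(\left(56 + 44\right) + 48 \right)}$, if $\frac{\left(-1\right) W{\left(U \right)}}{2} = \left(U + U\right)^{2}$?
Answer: $-15290$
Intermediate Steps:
$W{\left(U \right)} = - 8 U^{2}$ ($W{\left(U \right)} = - 2 \left(U + U\right)^{2} = - 2 \left(2 U\right)^{2} = - 2 \cdot 4 U^{2} = - 8 U^{2}$)
$W{\left(44 \right)} - L{\left(\left(56 + 44\right) + 48 \right)} = - 8 \cdot 44^{2} - -198 = \left(-8\right) 1936 + 198 = -15488 + 198 = -15290$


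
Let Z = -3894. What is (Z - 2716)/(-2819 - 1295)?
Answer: 3305/2057 ≈ 1.6067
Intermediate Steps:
(Z - 2716)/(-2819 - 1295) = (-3894 - 2716)/(-2819 - 1295) = -6610/(-4114) = -6610*(-1/4114) = 3305/2057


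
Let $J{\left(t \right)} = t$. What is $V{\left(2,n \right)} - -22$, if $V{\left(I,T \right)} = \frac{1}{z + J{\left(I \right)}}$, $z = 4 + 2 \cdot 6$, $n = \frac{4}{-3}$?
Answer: $\frac{397}{18} \approx 22.056$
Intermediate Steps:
$n = - \frac{4}{3}$ ($n = 4 \left(- \frac{1}{3}\right) = - \frac{4}{3} \approx -1.3333$)
$z = 16$ ($z = 4 + 12 = 16$)
$V{\left(I,T \right)} = \frac{1}{16 + I}$
$V{\left(2,n \right)} - -22 = \frac{1}{16 + 2} - -22 = \frac{1}{18} + 22 = \frac{397}{18}$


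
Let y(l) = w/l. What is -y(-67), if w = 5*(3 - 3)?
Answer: 0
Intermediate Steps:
w = 0 (w = 5*0 = 0)
y(l) = 0 (y(l) = 0/l = 0)
-y(-67) = -1*0 = 0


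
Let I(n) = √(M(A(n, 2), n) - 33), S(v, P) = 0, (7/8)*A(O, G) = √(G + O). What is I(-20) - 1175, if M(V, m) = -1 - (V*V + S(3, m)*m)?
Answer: -1175 + I*√514/7 ≈ -1175.0 + 3.2388*I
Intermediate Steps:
A(O, G) = 8*√(G + O)/7
M(V, m) = -1 - V² (M(V, m) = -1 - (V*V + 0*m) = -1 - (V² + 0) = -1 - V²)
I(n) = √(-1794/49 - 64*n/49) (I(n) = √((-1 - (8*√(2 + n)/7)²) - 33) = √((-1 - (128/49 + 64*n/49)) - 33) = √((-1 + (-128/49 - 64*n/49)) - 33) = √((-177/49 - 64*n/49) - 33) = √(-1794/49 - 64*n/49))
I(-20) - 1175 = √(-1794 - 64*(-20))/7 - 1175 = √(-1794 + 1280)/7 - 1175 = √(-514)/7 - 1175 = (I*√514)/7 - 1175 = I*√514/7 - 1175 = -1175 + I*√514/7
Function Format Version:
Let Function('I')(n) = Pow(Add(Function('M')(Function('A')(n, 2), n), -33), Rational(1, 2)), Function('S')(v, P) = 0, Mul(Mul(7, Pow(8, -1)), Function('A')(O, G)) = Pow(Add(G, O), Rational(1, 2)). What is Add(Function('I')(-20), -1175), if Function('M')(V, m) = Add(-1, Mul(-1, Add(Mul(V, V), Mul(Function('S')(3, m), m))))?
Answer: Add(-1175, Mul(Rational(1, 7), I, Pow(514, Rational(1, 2)))) ≈ Add(-1175.0, Mul(3.2388, I))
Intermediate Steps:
Function('A')(O, G) = Mul(Rational(8, 7), Pow(Add(G, O), Rational(1, 2)))
Function('M')(V, m) = Add(-1, Mul(-1, Pow(V, 2))) (Function('M')(V, m) = Add(-1, Mul(-1, Add(Mul(V, V), Mul(0, m)))) = Add(-1, Mul(-1, Add(Pow(V, 2), 0))) = Add(-1, Mul(-1, Pow(V, 2))))
Function('I')(n) = Pow(Add(Rational(-1794, 49), Mul(Rational(-64, 49), n)), Rational(1, 2)) (Function('I')(n) = Pow(Add(Add(-1, Mul(-1, Pow(Mul(Rational(8, 7), Pow(Add(2, n), Rational(1, 2))), 2))), -33), Rational(1, 2)) = Pow(Add(Add(-1, Mul(-1, Add(Rational(128, 49), Mul(Rational(64, 49), n)))), -33), Rational(1, 2)) = Pow(Add(Add(-1, Add(Rational(-128, 49), Mul(Rational(-64, 49), n))), -33), Rational(1, 2)) = Pow(Add(Add(Rational(-177, 49), Mul(Rational(-64, 49), n)), -33), Rational(1, 2)) = Pow(Add(Rational(-1794, 49), Mul(Rational(-64, 49), n)), Rational(1, 2)))
Add(Function('I')(-20), -1175) = Add(Mul(Rational(1, 7), Pow(Add(-1794, Mul(-64, -20)), Rational(1, 2))), -1175) = Add(Mul(Rational(1, 7), Pow(Add(-1794, 1280), Rational(1, 2))), -1175) = Add(Mul(Rational(1, 7), Pow(-514, Rational(1, 2))), -1175) = Add(Mul(Rational(1, 7), Mul(I, Pow(514, Rational(1, 2)))), -1175) = Add(Mul(Rational(1, 7), I, Pow(514, Rational(1, 2))), -1175) = Add(-1175, Mul(Rational(1, 7), I, Pow(514, Rational(1, 2))))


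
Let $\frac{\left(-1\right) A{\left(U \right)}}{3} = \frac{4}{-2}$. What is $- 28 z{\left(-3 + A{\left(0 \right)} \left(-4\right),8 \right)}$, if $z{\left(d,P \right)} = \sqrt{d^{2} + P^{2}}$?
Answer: $- 28 \sqrt{793} \approx -788.49$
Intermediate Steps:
$A{\left(U \right)} = 6$ ($A{\left(U \right)} = - 3 \frac{4}{-2} = - 3 \cdot 4 \left(- \frac{1}{2}\right) = \left(-3\right) \left(-2\right) = 6$)
$z{\left(d,P \right)} = \sqrt{P^{2} + d^{2}}$
$- 28 z{\left(-3 + A{\left(0 \right)} \left(-4\right),8 \right)} = - 28 \sqrt{8^{2} + \left(-3 + 6 \left(-4\right)\right)^{2}} = - 28 \sqrt{64 + \left(-3 - 24\right)^{2}} = - 28 \sqrt{64 + \left(-27\right)^{2}} = - 28 \sqrt{64 + 729} = - 28 \sqrt{793}$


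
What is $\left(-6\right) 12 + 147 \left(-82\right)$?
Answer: $-12126$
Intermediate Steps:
$\left(-6\right) 12 + 147 \left(-82\right) = -72 - 12054 = -12126$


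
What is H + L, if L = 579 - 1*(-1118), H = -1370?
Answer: 327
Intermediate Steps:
L = 1697 (L = 579 + 1118 = 1697)
H + L = -1370 + 1697 = 327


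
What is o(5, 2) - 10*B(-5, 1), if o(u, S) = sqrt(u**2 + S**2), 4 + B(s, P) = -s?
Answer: -10 + sqrt(29) ≈ -4.6148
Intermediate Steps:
B(s, P) = -4 - s
o(u, S) = sqrt(S**2 + u**2)
o(5, 2) - 10*B(-5, 1) = sqrt(2**2 + 5**2) - 10*(-4 - 1*(-5)) = sqrt(4 + 25) - 10*(-4 + 5) = sqrt(29) - 10*1 = sqrt(29) - 10 = -10 + sqrt(29)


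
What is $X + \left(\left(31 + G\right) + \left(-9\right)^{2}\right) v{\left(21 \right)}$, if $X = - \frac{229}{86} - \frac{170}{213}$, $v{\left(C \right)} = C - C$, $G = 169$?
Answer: $- \frac{63397}{18318} \approx -3.4609$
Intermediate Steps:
$v{\left(C \right)} = 0$
$X = - \frac{63397}{18318}$ ($X = \left(-229\right) \frac{1}{86} - \frac{170}{213} = - \frac{229}{86} - \frac{170}{213} = - \frac{63397}{18318} \approx -3.4609$)
$X + \left(\left(31 + G\right) + \left(-9\right)^{2}\right) v{\left(21 \right)} = - \frac{63397}{18318} + \left(\left(31 + 169\right) + \left(-9\right)^{2}\right) 0 = - \frac{63397}{18318} + \left(200 + 81\right) 0 = - \frac{63397}{18318} + 281 \cdot 0 = - \frac{63397}{18318} + 0 = - \frac{63397}{18318}$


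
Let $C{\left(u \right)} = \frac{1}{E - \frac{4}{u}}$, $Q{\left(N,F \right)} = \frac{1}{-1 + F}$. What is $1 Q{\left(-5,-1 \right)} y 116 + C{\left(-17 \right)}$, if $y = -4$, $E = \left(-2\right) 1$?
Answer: $\frac{6943}{30} \approx 231.43$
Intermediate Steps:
$E = -2$
$C{\left(u \right)} = \frac{1}{-2 - \frac{4}{u}}$
$1 Q{\left(-5,-1 \right)} y 116 + C{\left(-17 \right)} = 1 \frac{1}{-1 - 1} \left(-4\right) 116 - - \frac{17}{4 + 2 \left(-17\right)} = 1 \frac{1}{-2} \left(-4\right) 116 - - \frac{17}{4 - 34} = 1 \left(- \frac{1}{2}\right) \left(-4\right) 116 - - \frac{17}{-30} = \left(- \frac{1}{2}\right) \left(-4\right) 116 - \left(-17\right) \left(- \frac{1}{30}\right) = 2 \cdot 116 - \frac{17}{30} = 232 - \frac{17}{30} = \frac{6943}{30}$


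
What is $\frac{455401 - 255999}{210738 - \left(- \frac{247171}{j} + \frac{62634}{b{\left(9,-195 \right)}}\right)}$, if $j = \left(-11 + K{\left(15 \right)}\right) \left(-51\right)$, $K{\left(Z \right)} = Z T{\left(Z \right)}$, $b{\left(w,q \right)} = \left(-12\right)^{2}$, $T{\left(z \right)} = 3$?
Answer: $\frac{461017424}{485891071} \approx 0.94881$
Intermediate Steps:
$b{\left(w,q \right)} = 144$
$K{\left(Z \right)} = 3 Z$ ($K{\left(Z \right)} = Z 3 = 3 Z$)
$j = -1734$ ($j = \left(-11 + 3 \cdot 15\right) \left(-51\right) = \left(-11 + 45\right) \left(-51\right) = 34 \left(-51\right) = -1734$)
$\frac{455401 - 255999}{210738 - \left(- \frac{247171}{j} + \frac{62634}{b{\left(9,-195 \right)}}\right)} = \frac{455401 - 255999}{210738 + \left(\frac{247171}{-1734} - \frac{62634}{144}\right)} = \frac{199402}{210738 + \left(247171 \left(- \frac{1}{1734}\right) - \frac{10439}{24}\right)} = \frac{199402}{210738 - \frac{1335185}{2312}} = \frac{199402}{\frac{485891071}{2312}} = 199402 \cdot \frac{2312}{485891071} = \frac{461017424}{485891071}$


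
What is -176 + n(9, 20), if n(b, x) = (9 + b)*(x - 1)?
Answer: 166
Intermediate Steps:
n(b, x) = (-1 + x)*(9 + b) (n(b, x) = (9 + b)*(-1 + x) = (-1 + x)*(9 + b))
-176 + n(9, 20) = -176 + (-9 - 1*9 + 9*20 + 9*20) = -176 + (-9 - 9 + 180 + 180) = -176 + 342 = 166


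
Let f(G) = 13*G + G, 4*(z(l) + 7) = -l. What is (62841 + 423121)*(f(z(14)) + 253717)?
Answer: 123225384340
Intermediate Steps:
z(l) = -7 - l/4 (z(l) = -7 + (-l)/4 = -7 - l/4)
f(G) = 14*G
(62841 + 423121)*(f(z(14)) + 253717) = (62841 + 423121)*(14*(-7 - ¼*14) + 253717) = 485962*(14*(-7 - 7/2) + 253717) = 485962*(14*(-21/2) + 253717) = 485962*(-147 + 253717) = 485962*253570 = 123225384340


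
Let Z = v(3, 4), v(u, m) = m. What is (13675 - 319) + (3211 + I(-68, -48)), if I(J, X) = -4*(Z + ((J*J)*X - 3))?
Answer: 904371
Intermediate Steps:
Z = 4
I(J, X) = -4 - 4*X*J² (I(J, X) = -4*(4 + ((J*J)*X - 3)) = -4*(4 + (J²*X - 3)) = -4*(4 + (X*J² - 3)) = -4*(4 + (-3 + X*J²)) = -4*(1 + X*J²) = -4 - 4*X*J²)
(13675 - 319) + (3211 + I(-68, -48)) = (13675 - 319) + (3211 + (-4 - 4*(-48)*(-68)²)) = 13356 + (3211 + (-4 - 4*(-48)*4624)) = 13356 + (3211 + (-4 + 887808)) = 13356 + (3211 + 887804) = 13356 + 891015 = 904371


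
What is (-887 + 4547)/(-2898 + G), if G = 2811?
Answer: -1220/29 ≈ -42.069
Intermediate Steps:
(-887 + 4547)/(-2898 + G) = (-887 + 4547)/(-2898 + 2811) = 3660/(-87) = 3660*(-1/87) = -1220/29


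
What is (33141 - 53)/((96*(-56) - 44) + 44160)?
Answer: 8272/9685 ≈ 0.85410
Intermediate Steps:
(33141 - 53)/((96*(-56) - 44) + 44160) = 33088/((-5376 - 44) + 44160) = 33088/(-5420 + 44160) = 33088/38740 = 33088*(1/38740) = 8272/9685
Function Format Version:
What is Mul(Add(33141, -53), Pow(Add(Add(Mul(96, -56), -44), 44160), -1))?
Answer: Rational(8272, 9685) ≈ 0.85410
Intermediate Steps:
Mul(Add(33141, -53), Pow(Add(Add(Mul(96, -56), -44), 44160), -1)) = Mul(33088, Pow(Add(Add(-5376, -44), 44160), -1)) = Mul(33088, Pow(Add(-5420, 44160), -1)) = Mul(33088, Pow(38740, -1)) = Mul(33088, Rational(1, 38740)) = Rational(8272, 9685)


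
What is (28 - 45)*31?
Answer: -527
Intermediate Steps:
(28 - 45)*31 = -17*31 = -527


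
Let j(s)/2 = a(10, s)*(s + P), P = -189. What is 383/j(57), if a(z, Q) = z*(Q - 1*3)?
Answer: -383/142560 ≈ -0.0026866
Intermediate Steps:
a(z, Q) = z*(-3 + Q) (a(z, Q) = z*(Q - 3) = z*(-3 + Q))
j(s) = 2*(-189 + s)*(-30 + 10*s) (j(s) = 2*((10*(-3 + s))*(s - 189)) = 2*((-30 + 10*s)*(-189 + s)) = 2*((-189 + s)*(-30 + 10*s)) = 2*(-189 + s)*(-30 + 10*s))
383/j(57) = 383/((20*(-189 + 57)*(-3 + 57))) = 383/((20*(-132)*54)) = 383/(-142560) = 383*(-1/142560) = -383/142560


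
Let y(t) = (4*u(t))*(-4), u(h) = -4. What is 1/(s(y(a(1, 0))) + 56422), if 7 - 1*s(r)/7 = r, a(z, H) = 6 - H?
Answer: 1/56023 ≈ 1.7850e-5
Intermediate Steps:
y(t) = 64 (y(t) = (4*(-4))*(-4) = -16*(-4) = 64)
s(r) = 49 - 7*r
1/(s(y(a(1, 0))) + 56422) = 1/((49 - 7*64) + 56422) = 1/((49 - 448) + 56422) = 1/(-399 + 56422) = 1/56023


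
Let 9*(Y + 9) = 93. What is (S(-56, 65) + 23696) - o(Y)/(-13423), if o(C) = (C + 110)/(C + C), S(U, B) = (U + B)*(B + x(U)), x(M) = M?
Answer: 1276634851/53692 ≈ 23777.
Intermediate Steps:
Y = 4/3 (Y = -9 + (⅑)*93 = -9 + 31/3 = 4/3 ≈ 1.3333)
S(U, B) = (B + U)² (S(U, B) = (U + B)*(B + U) = (B + U)*(B + U) = (B + U)²)
o(C) = (110 + C)/(2*C) (o(C) = (110 + C)/((2*C)) = (110 + C)*(1/(2*C)) = (110 + C)/(2*C))
(S(-56, 65) + 23696) - o(Y)/(-13423) = ((65² + (-56)² + 2*65*(-56)) + 23696) - (110 + 4/3)/(2*(4/3))/(-13423) = ((4225 + 3136 - 7280) + 23696) - (½)*(¾)*(334/3)*(-1)/13423 = (81 + 23696) - 167*(-1)/(4*13423) = 23777 - 1*(-167/53692) = 23777 + 167/53692 = 1276634851/53692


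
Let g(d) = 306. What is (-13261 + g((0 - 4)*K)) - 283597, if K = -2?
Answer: -296552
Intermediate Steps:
(-13261 + g((0 - 4)*K)) - 283597 = (-13261 + 306) - 283597 = -12955 - 283597 = -296552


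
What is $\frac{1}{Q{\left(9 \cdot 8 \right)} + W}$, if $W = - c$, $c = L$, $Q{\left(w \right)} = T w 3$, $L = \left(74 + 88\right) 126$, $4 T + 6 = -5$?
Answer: $- \frac{1}{21006} \approx -4.7605 \cdot 10^{-5}$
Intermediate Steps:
$T = - \frac{11}{4}$ ($T = - \frac{3}{2} + \frac{1}{4} \left(-5\right) = - \frac{3}{2} - \frac{5}{4} = - \frac{11}{4} \approx -2.75$)
$L = 20412$ ($L = 162 \cdot 126 = 20412$)
$Q{\left(w \right)} = - \frac{33 w}{4}$ ($Q{\left(w \right)} = - \frac{11 w}{4} \cdot 3 = - \frac{33 w}{4}$)
$c = 20412$
$W = -20412$ ($W = \left(-1\right) 20412 = -20412$)
$\frac{1}{Q{\left(9 \cdot 8 \right)} + W} = \frac{1}{- \frac{33 \cdot 9 \cdot 8}{4} - 20412} = \frac{1}{\left(- \frac{33}{4}\right) 72 - 20412} = \frac{1}{-594 - 20412} = \frac{1}{-21006} = - \frac{1}{21006}$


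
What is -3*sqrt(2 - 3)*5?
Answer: -15*I ≈ -15.0*I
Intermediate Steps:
-3*sqrt(2 - 3)*5 = -3*I*5 = -15*I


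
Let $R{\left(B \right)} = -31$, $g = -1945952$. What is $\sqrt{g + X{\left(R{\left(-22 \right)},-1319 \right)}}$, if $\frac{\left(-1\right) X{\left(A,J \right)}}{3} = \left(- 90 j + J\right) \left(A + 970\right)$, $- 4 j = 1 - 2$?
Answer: $\frac{\sqrt{7332214}}{2} \approx 1353.9$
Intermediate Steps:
$j = \frac{1}{4}$ ($j = - \frac{1 - 2}{4} = \left(- \frac{1}{4}\right) \left(-1\right) = \frac{1}{4} \approx 0.25$)
$X{\left(A,J \right)} = - 3 \left(970 + A\right) \left(- \frac{45}{2} + J\right)$ ($X{\left(A,J \right)} = - 3 \left(\left(-90\right) \frac{1}{4} + J\right) \left(A + 970\right) = - 3 \left(- \frac{45}{2} + J\right) \left(970 + A\right) = - 3 \left(970 + A\right) \left(- \frac{45}{2} + J\right)$)
$\sqrt{g + X{\left(R{\left(-22 \right)},-1319 \right)}} = \sqrt{-1945952 + \left(65475 - -3838290 + \frac{135}{2} \left(-31\right) - \left(-93\right) \left(-1319\right)\right)} = \sqrt{-1945952 + \left(65475 + 3838290 - \frac{4185}{2} - 122667\right)} = \sqrt{-1945952 + \frac{7558011}{2}} = \sqrt{\frac{3666107}{2}} = \frac{\sqrt{7332214}}{2}$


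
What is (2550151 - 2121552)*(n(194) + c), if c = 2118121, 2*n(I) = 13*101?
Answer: 1816211835445/2 ≈ 9.0811e+11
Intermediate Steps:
n(I) = 1313/2 (n(I) = (13*101)/2 = (½)*1313 = 1313/2)
(2550151 - 2121552)*(n(194) + c) = (2550151 - 2121552)*(1313/2 + 2118121) = 428599*(4237555/2) = 1816211835445/2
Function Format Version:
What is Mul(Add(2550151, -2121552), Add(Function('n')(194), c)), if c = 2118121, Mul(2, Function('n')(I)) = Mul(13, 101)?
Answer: Rational(1816211835445, 2) ≈ 9.0811e+11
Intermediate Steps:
Function('n')(I) = Rational(1313, 2) (Function('n')(I) = Mul(Rational(1, 2), Mul(13, 101)) = Mul(Rational(1, 2), 1313) = Rational(1313, 2))
Mul(Add(2550151, -2121552), Add(Function('n')(194), c)) = Mul(Add(2550151, -2121552), Add(Rational(1313, 2), 2118121)) = Mul(428599, Rational(4237555, 2)) = Rational(1816211835445, 2)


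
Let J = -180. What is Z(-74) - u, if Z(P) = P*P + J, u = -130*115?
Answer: 20246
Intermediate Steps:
u = -14950
Z(P) = -180 + P² (Z(P) = P*P - 180 = P² - 180 = -180 + P²)
Z(-74) - u = (-180 + (-74)²) - 1*(-14950) = (-180 + 5476) + 14950 = 5296 + 14950 = 20246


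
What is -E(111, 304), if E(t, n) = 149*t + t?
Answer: -16650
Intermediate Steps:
E(t, n) = 150*t
-E(111, 304) = -150*111 = -1*16650 = -16650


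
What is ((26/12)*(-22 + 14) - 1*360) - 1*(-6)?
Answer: -1114/3 ≈ -371.33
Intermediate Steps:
((26/12)*(-22 + 14) - 1*360) - 1*(-6) = ((26*(1/12))*(-8) - 360) + 6 = ((13/6)*(-8) - 360) + 6 = (-52/3 - 360) + 6 = -1132/3 + 6 = -1114/3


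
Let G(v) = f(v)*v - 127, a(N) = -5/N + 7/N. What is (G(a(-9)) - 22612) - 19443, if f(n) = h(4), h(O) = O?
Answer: -379646/9 ≈ -42183.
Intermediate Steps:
a(N) = 2/N
f(n) = 4
G(v) = -127 + 4*v (G(v) = 4*v - 127 = -127 + 4*v)
(G(a(-9)) - 22612) - 19443 = ((-127 + 4*(2/(-9))) - 22612) - 19443 = ((-127 + 4*(2*(-1/9))) - 22612) - 19443 = ((-127 + 4*(-2/9)) - 22612) - 19443 = ((-127 - 8/9) - 22612) - 19443 = (-1151/9 - 22612) - 19443 = -204659/9 - 19443 = -379646/9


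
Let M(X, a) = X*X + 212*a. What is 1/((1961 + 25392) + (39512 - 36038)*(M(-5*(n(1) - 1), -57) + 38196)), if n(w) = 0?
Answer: 1/90827291 ≈ 1.1010e-8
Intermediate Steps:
M(X, a) = X² + 212*a
1/((1961 + 25392) + (39512 - 36038)*(M(-5*(n(1) - 1), -57) + 38196)) = 1/((1961 + 25392) + (39512 - 36038)*(((-5*(0 - 1))² + 212*(-57)) + 38196)) = 1/(27353 + 3474*(((-5*(-1))² - 12084) + 38196)) = 1/(27353 + 3474*((5² - 12084) + 38196)) = 1/(27353 + 3474*((25 - 12084) + 38196)) = 1/(27353 + 3474*(-12059 + 38196)) = 1/(27353 + 3474*26137) = 1/(27353 + 90799938) = 1/90827291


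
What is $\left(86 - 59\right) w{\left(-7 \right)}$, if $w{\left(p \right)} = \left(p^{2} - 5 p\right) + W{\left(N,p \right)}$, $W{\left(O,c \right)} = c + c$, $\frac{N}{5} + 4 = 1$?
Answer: $1890$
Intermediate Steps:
$N = -15$ ($N = -20 + 5 \cdot 1 = -20 + 5 = -15$)
$W{\left(O,c \right)} = 2 c$
$w{\left(p \right)} = p^{2} - 3 p$ ($w{\left(p \right)} = \left(p^{2} - 5 p\right) + 2 p = p^{2} - 3 p$)
$\left(86 - 59\right) w{\left(-7 \right)} = \left(86 - 59\right) \left(- 7 \left(-3 - 7\right)\right) = 27 \left(\left(-7\right) \left(-10\right)\right) = 27 \cdot 70 = 1890$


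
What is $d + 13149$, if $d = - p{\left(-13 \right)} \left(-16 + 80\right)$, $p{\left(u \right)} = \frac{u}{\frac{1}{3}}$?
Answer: $15645$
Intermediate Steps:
$p{\left(u \right)} = 3 u$ ($p{\left(u \right)} = u \frac{1}{\frac{1}{3}} = u 3 = 3 u$)
$d = 2496$ ($d = - 3 \left(-13\right) \left(-16 + 80\right) = \left(-1\right) \left(-39\right) 64 = 39 \cdot 64 = 2496$)
$d + 13149 = 2496 + 13149 = 15645$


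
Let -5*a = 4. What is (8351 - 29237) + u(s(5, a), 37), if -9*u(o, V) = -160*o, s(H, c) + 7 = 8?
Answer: -187814/9 ≈ -20868.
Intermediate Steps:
a = -⅘ (a = -⅕*4 = -⅘ ≈ -0.80000)
s(H, c) = 1 (s(H, c) = -7 + 8 = 1)
u(o, V) = 160*o/9 (u(o, V) = -(-160)*o/9 = 160*o/9)
(8351 - 29237) + u(s(5, a), 37) = (8351 - 29237) + (160/9)*1 = -20886 + 160/9 = -187814/9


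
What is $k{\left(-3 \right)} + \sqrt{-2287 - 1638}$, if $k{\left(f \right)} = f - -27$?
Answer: $24 + 5 i \sqrt{157} \approx 24.0 + 62.65 i$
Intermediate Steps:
$k{\left(f \right)} = 27 + f$ ($k{\left(f \right)} = f + 27 = 27 + f$)
$k{\left(-3 \right)} + \sqrt{-2287 - 1638} = \left(27 - 3\right) + \sqrt{-2287 - 1638} = 24 + \sqrt{-3925} = 24 + 5 i \sqrt{157}$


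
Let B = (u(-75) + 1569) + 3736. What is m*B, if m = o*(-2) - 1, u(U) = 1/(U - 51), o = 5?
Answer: -7352719/126 ≈ -58355.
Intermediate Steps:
u(U) = 1/(-51 + U)
B = 668429/126 (B = (1/(-51 - 75) + 1569) + 3736 = (1/(-126) + 1569) + 3736 = (-1/126 + 1569) + 3736 = 197693/126 + 3736 = 668429/126 ≈ 5305.0)
m = -11 (m = 5*(-2) - 1 = -10 - 1 = -11)
m*B = -11*668429/126 = -7352719/126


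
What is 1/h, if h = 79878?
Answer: 1/79878 ≈ 1.2519e-5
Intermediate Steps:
1/h = 1/79878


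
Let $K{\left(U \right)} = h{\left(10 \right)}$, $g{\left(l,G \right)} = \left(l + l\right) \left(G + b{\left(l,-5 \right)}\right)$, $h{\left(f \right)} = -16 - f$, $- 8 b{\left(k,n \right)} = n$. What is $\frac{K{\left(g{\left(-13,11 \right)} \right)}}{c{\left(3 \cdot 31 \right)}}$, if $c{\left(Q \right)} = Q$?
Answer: $- \frac{26}{93} \approx -0.27957$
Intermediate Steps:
$b{\left(k,n \right)} = - \frac{n}{8}$
$g{\left(l,G \right)} = 2 l \left(\frac{5}{8} + G\right)$ ($g{\left(l,G \right)} = \left(l + l\right) \left(G - - \frac{5}{8}\right) = 2 l \left(G + \frac{5}{8}\right) = 2 l \left(\frac{5}{8} + G\right)$)
$K{\left(U \right)} = -26$ ($K{\left(U \right)} = -16 - 10 = -26$)
$\frac{K{\left(g{\left(-13,11 \right)} \right)}}{c{\left(3 \cdot 31 \right)}} = - \frac{26}{3 \cdot 31} = - \frac{26}{93}$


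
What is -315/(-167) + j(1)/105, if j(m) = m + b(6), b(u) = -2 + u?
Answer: 6782/3507 ≈ 1.9338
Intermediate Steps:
j(m) = 4 + m (j(m) = m + (-2 + 6) = m + 4 = 4 + m)
-315/(-167) + j(1)/105 = -315/(-167) + (4 + 1)/105 = -315*(-1/167) + 5*(1/105) = 315/167 + 1/21 = 6782/3507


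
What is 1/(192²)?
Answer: 1/36864 ≈ 2.7127e-5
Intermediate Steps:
1/(192²) = 1/36864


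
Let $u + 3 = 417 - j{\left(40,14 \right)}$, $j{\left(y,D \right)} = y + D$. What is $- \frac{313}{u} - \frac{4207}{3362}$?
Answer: $- \frac{1283413}{605160} \approx -2.1208$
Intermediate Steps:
$j{\left(y,D \right)} = D + y$
$u = 360$ ($u = -3 + \left(417 - \left(14 + 40\right)\right) = -3 + \left(417 - 54\right) = -3 + 363 = 360$)
$- \frac{313}{u} - \frac{4207}{3362} = - \frac{313}{360} - \frac{4207}{3362} = - \frac{1283413}{605160}$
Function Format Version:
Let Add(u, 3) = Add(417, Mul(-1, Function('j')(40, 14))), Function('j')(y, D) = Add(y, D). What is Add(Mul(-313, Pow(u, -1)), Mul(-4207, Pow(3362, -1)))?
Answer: Rational(-1283413, 605160) ≈ -2.1208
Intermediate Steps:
Function('j')(y, D) = Add(D, y)
u = 360 (u = Add(-3, Add(417, Mul(-1, Add(14, 40)))) = Add(-3, Add(417, Mul(-1, 54))) = Add(-3, Add(417, -54)) = Add(-3, 363) = 360)
Add(Mul(-313, Pow(u, -1)), Mul(-4207, Pow(3362, -1))) = Add(Mul(-313, Pow(360, -1)), Mul(-4207, Pow(3362, -1))) = Add(Mul(-313, Rational(1, 360)), Mul(-4207, Rational(1, 3362))) = Add(Rational(-313, 360), Rational(-4207, 3362)) = Rational(-1283413, 605160)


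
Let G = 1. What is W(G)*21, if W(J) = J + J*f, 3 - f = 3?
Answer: 21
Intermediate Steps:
f = 0 (f = 3 - 1*3 = 3 - 3 = 0)
W(J) = J (W(J) = J + J*0 = J + 0 = J)
W(G)*21 = 1*21 = 21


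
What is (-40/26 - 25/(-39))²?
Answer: 1225/1521 ≈ 0.80539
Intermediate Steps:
(-40/26 - 25/(-39))² = (-40*1/26 - 25*(-1/39))² = (-20/13 + 25/39)² = (-35/39)² = 1225/1521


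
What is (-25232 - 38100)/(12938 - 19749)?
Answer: 63332/6811 ≈ 9.2985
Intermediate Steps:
(-25232 - 38100)/(12938 - 19749) = -63332/(-6811) = -63332*(-1/6811) = 63332/6811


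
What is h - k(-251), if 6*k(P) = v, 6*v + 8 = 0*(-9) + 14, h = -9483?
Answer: -56899/6 ≈ -9483.2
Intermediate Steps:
v = 1 (v = -4/3 + (0*(-9) + 14)/6 = -4/3 + (0 + 14)/6 = -4/3 + (1/6)*14 = -4/3 + 7/3 = 1)
k(P) = 1/6 (k(P) = (1/6)*1 = 1/6)
h - k(-251) = -9483 - 1*1/6 = -9483 - 1/6 = -56899/6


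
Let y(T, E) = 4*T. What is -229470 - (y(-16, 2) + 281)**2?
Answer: -276559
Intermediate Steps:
-229470 - (y(-16, 2) + 281)**2 = -229470 - (4*(-16) + 281)**2 = -229470 - (-64 + 281)**2 = -229470 - 1*217**2 = -229470 - 1*47089 = -229470 - 47089 = -276559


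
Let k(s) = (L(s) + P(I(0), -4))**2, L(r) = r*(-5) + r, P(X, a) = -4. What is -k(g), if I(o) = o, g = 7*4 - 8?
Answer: -7056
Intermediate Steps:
g = 20 (g = 28 - 8 = 20)
L(r) = -4*r (L(r) = -5*r + r = -4*r)
k(s) = (-4 - 4*s)**2 (k(s) = (-4*s - 4)**2 = (-4 - 4*s)**2)
-k(g) = -16*(1 + 20)**2 = -16*21**2 = -16*441 = -1*7056 = -7056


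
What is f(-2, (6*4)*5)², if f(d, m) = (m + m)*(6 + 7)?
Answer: 9734400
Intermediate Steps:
f(d, m) = 26*m (f(d, m) = (2*m)*13 = 26*m)
f(-2, (6*4)*5)² = (26*((6*4)*5))² = (26*(24*5))² = (26*120)² = 3120² = 9734400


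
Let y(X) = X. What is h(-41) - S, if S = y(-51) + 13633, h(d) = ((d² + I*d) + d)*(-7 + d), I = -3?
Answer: -98206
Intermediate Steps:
h(d) = (-7 + d)*(d² - 2*d) (h(d) = ((d² - 3*d) + d)*(-7 + d) = (d² - 2*d)*(-7 + d) = (-7 + d)*(d² - 2*d))
S = 13582 (S = -51 + 13633 = 13582)
h(-41) - S = -41*(14 + (-41)² - 9*(-41)) - 1*13582 = -41*(14 + 1681 + 369) - 13582 = -41*2064 - 13582 = -84624 - 13582 = -98206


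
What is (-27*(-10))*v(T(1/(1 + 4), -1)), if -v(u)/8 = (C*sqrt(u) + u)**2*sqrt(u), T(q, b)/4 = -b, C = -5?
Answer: -155520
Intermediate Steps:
T(q, b) = -4*b (T(q, b) = 4*(-b) = -4*b)
v(u) = -8*sqrt(u)*(u - 5*sqrt(u))**2 (v(u) = -8*(-5*sqrt(u) + u)**2*sqrt(u) = -8*(u - 5*sqrt(u))**2*sqrt(u) = -8*sqrt(u)*(u - 5*sqrt(u))**2)
(-27*(-10))*v(T(1/(1 + 4), -1)) = (-27*(-10))*(-8*sqrt(-4*(-1))*(-(-4)*(-1) + 5*sqrt(-4*(-1)))**2) = 270*(-8*sqrt(4)*(-1*4 + 5*sqrt(4))**2) = 270*(-8*2*(-4 + 5*2)**2) = 270*(-8*2*(-4 + 10)**2) = 270*(-8*2*6**2) = 270*(-8*2*36) = 270*(-576) = -155520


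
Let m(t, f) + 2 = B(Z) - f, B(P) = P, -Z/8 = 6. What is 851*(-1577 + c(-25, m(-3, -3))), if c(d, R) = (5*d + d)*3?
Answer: -1724977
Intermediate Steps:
Z = -48 (Z = -8*6 = -48)
m(t, f) = -50 - f (m(t, f) = -2 + (-48 - f) = -50 - f)
c(d, R) = 18*d (c(d, R) = (6*d)*3 = 18*d)
851*(-1577 + c(-25, m(-3, -3))) = 851*(-1577 + 18*(-25)) = 851*(-1577 - 450) = 851*(-2027) = -1724977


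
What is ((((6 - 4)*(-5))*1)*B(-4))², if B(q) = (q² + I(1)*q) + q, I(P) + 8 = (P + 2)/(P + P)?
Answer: 144400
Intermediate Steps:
I(P) = -8 + (2 + P)/(2*P) (I(P) = -8 + (P + 2)/(P + P) = -8 + (2 + P)/((2*P)) = -8 + (2 + P)*(1/(2*P)) = -8 + (2 + P)/(2*P))
B(q) = q² - 11*q/2 (B(q) = (q² + (-15/2 + 1/1)*q) + q = (q² + (-15/2 + 1)*q) + q = (q² - 13*q/2) + q = q² - 11*q/2)
((((6 - 4)*(-5))*1)*B(-4))² = ((((6 - 4)*(-5))*1)*((½)*(-4)*(-11 + 2*(-4))))² = (((2*(-5))*1)*((½)*(-4)*(-11 - 8)))² = ((-10*1)*((½)*(-4)*(-19)))² = (-10*38)² = (-380)² = 144400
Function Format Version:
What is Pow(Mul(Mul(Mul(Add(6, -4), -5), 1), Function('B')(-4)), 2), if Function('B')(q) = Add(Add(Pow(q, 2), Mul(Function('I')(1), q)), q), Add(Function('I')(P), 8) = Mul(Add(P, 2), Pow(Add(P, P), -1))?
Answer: 144400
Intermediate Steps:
Function('I')(P) = Add(-8, Mul(Rational(1, 2), Pow(P, -1), Add(2, P))) (Function('I')(P) = Add(-8, Mul(Add(P, 2), Pow(Add(P, P), -1))) = Add(-8, Mul(Add(2, P), Pow(Mul(2, P), -1))) = Add(-8, Mul(Add(2, P), Mul(Rational(1, 2), Pow(P, -1)))) = Add(-8, Mul(Rational(1, 2), Pow(P, -1), Add(2, P))))
Function('B')(q) = Add(Pow(q, 2), Mul(Rational(-11, 2), q)) (Function('B')(q) = Add(Add(Pow(q, 2), Mul(Add(Rational(-15, 2), Pow(1, -1)), q)), q) = Add(Add(Pow(q, 2), Mul(Add(Rational(-15, 2), 1), q)), q) = Add(Add(Pow(q, 2), Mul(Rational(-13, 2), q)), q) = Add(Pow(q, 2), Mul(Rational(-11, 2), q)))
Pow(Mul(Mul(Mul(Add(6, -4), -5), 1), Function('B')(-4)), 2) = Pow(Mul(Mul(Mul(Add(6, -4), -5), 1), Mul(Rational(1, 2), -4, Add(-11, Mul(2, -4)))), 2) = Pow(Mul(Mul(Mul(2, -5), 1), Mul(Rational(1, 2), -4, Add(-11, -8))), 2) = Pow(Mul(Mul(-10, 1), Mul(Rational(1, 2), -4, -19)), 2) = Pow(Mul(-10, 38), 2) = Pow(-380, 2) = 144400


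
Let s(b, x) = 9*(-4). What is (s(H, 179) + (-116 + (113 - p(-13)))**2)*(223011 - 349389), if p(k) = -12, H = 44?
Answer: -5687010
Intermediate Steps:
s(b, x) = -36
(s(H, 179) + (-116 + (113 - p(-13)))**2)*(223011 - 349389) = (-36 + (-116 + (113 - 1*(-12)))**2)*(223011 - 349389) = (-36 + (-116 + (113 + 12))**2)*(-126378) = (-36 + (-116 + 125)**2)*(-126378) = (-36 + 9**2)*(-126378) = (-36 + 81)*(-126378) = 45*(-126378) = -5687010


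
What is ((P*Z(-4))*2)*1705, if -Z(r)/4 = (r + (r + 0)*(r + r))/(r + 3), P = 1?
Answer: 381920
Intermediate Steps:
Z(r) = -4*(r + 2*r²)/(3 + r) (Z(r) = -4*(r + (r + 0)*(r + r))/(r + 3) = -4*(r + r*(2*r))/(3 + r) = -4*(r + 2*r²)/(3 + r))
((P*Z(-4))*2)*1705 = ((1*(-4*(-4)*(1 + 2*(-4))/(3 - 4)))*2)*1705 = ((1*(-4*(-4)*(1 - 8)/(-1)))*2)*1705 = ((1*(-4*(-4)*(-1)*(-7)))*2)*1705 = ((1*112)*2)*1705 = (112*2)*1705 = 224*1705 = 381920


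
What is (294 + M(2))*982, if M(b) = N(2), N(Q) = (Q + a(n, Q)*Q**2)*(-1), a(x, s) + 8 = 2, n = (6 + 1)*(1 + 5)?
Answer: 310312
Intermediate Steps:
n = 42 (n = 7*6 = 42)
a(x, s) = -6 (a(x, s) = -8 + 2 = -6)
N(Q) = -Q + 6*Q**2 (N(Q) = (Q - 6*Q**2)*(-1) = -Q + 6*Q**2)
M(b) = 22 (M(b) = 2*(-1 + 6*2) = 2*(-1 + 12) = 2*11 = 22)
(294 + M(2))*982 = (294 + 22)*982 = 316*982 = 310312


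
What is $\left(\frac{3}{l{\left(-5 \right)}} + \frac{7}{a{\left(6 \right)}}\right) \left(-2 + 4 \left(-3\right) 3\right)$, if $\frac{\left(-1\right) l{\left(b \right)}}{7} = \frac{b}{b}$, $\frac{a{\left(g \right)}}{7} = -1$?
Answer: $\frac{380}{7} \approx 54.286$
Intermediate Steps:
$a{\left(g \right)} = -7$ ($a{\left(g \right)} = 7 \left(-1\right) = -7$)
$l{\left(b \right)} = -7$ ($l{\left(b \right)} = - 7 \frac{b}{b} = \left(-7\right) 1 = -7$)
$\left(\frac{3}{l{\left(-5 \right)}} + \frac{7}{a{\left(6 \right)}}\right) \left(-2 + 4 \left(-3\right) 3\right) = \left(\frac{3}{-7} + \frac{7}{-7}\right) \left(-2 + 4 \left(-3\right) 3\right) = \left(3 \left(- \frac{1}{7}\right) + 7 \left(- \frac{1}{7}\right)\right) \left(-2 - 36\right) = \left(- \frac{3}{7} - 1\right) \left(-2 - 36\right) = \left(- \frac{10}{7}\right) \left(-38\right) = \frac{380}{7}$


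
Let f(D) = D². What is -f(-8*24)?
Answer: -36864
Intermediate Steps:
-f(-8*24) = -(-8*24)² = -1*(-192)² = -1*36864 = -36864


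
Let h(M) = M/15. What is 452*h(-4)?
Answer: -1808/15 ≈ -120.53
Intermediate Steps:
h(M) = M/15 (h(M) = M*(1/15) = M/15)
452*h(-4) = 452*((1/15)*(-4)) = 452*(-4/15) = -1808/15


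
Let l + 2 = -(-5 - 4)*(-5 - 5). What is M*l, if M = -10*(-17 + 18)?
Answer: 920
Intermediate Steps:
M = -10 (M = -10*1 = -10)
l = -92 (l = -2 - (-5 - 4)*(-5 - 5) = -2 - (-9)*(-10) = -2 - 1*90 = -2 - 90 = -92)
M*l = -10*(-92) = 920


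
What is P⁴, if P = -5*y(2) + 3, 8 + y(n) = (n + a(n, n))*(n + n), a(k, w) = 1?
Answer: 83521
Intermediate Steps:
y(n) = -8 + 2*n*(1 + n) (y(n) = -8 + (n + 1)*(n + n) = -8 + (1 + n)*(2*n) = -8 + 2*n*(1 + n))
P = -17 (P = -5*(-8 + 2*2 + 2*2²) + 3 = -5*(-8 + 4 + 2*4) + 3 = -5*(-8 + 4 + 8) + 3 = -5*4 + 3 = -20 + 3 = -17)
P⁴ = (-17)⁴ = 83521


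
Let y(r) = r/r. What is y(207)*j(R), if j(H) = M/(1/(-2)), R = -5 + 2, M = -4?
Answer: 8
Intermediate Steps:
y(r) = 1
R = -3
j(H) = 8 (j(H) = -4/(1/(-2)) = -4/(-1/2) = -4*(-2) = 8)
y(207)*j(R) = 1*8 = 8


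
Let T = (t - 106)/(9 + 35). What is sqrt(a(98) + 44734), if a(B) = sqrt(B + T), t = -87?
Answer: sqrt(21651256 + 22*sqrt(45309))/22 ≈ 211.53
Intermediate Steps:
T = -193/44 (T = (-87 - 106)/(9 + 35) = -193/44 ≈ -4.3864)
a(B) = sqrt(-193/44 + B) (a(B) = sqrt(B - 193/44) = sqrt(-193/44 + B))
sqrt(a(98) + 44734) = sqrt(sqrt(-2123 + 484*98)/22 + 44734) = sqrt(sqrt(-2123 + 47432)/22 + 44734) = sqrt(sqrt(45309)/22 + 44734) = sqrt(44734 + sqrt(45309)/22)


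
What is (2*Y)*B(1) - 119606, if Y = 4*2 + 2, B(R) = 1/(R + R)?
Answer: -119596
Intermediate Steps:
B(R) = 1/(2*R)
Y = 10 (Y = 8 + 2 = 10)
(2*Y)*B(1) - 119606 = (2*10)*((½)/1) - 119606 = 20*((½)*1) - 119606 = 20*(½) - 119606 = 10 - 119606 = -119596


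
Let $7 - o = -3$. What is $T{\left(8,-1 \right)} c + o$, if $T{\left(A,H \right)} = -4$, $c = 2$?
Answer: $2$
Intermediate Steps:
$o = 10$ ($o = 7 - -3 = 7 + 3 = 10$)
$T{\left(8,-1 \right)} c + o = \left(-4\right) 2 + 10 = -8 + 10 = 2$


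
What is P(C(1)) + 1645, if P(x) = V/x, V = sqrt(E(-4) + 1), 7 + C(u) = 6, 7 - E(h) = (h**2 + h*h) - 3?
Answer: 1645 - I*sqrt(21) ≈ 1645.0 - 4.5826*I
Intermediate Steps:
E(h) = 10 - 2*h**2 (E(h) = 7 - ((h**2 + h*h) - 3) = 7 - ((h**2 + h**2) - 3) = 7 - (2*h**2 - 3) = 7 - (-3 + 2*h**2) = 7 + (3 - 2*h**2) = 10 - 2*h**2)
C(u) = -1 (C(u) = -7 + 6 = -1)
V = I*sqrt(21) (V = sqrt((10 - 2*(-4)**2) + 1) = sqrt((10 - 2*16) + 1) = sqrt((10 - 32) + 1) = sqrt(-22 + 1) = sqrt(-21) = I*sqrt(21) ≈ 4.5826*I)
P(x) = I*sqrt(21)/x (P(x) = (I*sqrt(21))/x = I*sqrt(21)/x)
P(C(1)) + 1645 = I*sqrt(21)/(-1) + 1645 = I*sqrt(21)*(-1) + 1645 = -I*sqrt(21) + 1645 = 1645 - I*sqrt(21)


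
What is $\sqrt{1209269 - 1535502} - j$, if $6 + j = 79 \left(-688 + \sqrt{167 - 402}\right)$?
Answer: $54358 + i \sqrt{326233} - 79 i \sqrt{235} \approx 54358.0 - 639.88 i$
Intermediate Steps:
$j = -54358 + 79 i \sqrt{235}$ ($j = -6 + 79 \left(-688 + \sqrt{167 - 402}\right) = -6 + 79 \left(-688 + \sqrt{-235}\right) = -6 + 79 \left(-688 + i \sqrt{235}\right) = -6 - \left(54352 - 79 i \sqrt{235}\right) = -54358 + 79 i \sqrt{235} \approx -54358.0 + 1211.0 i$)
$\sqrt{1209269 - 1535502} - j = \sqrt{1209269 - 1535502} - \left(-54358 + 79 i \sqrt{235}\right) = \sqrt{-326233} + \left(54358 - 79 i \sqrt{235}\right) = i \sqrt{326233} + \left(54358 - 79 i \sqrt{235}\right) = 54358 + i \sqrt{326233} - 79 i \sqrt{235}$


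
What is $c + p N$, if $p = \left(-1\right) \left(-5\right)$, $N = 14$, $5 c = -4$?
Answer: $\frac{346}{5} \approx 69.2$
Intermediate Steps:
$c = - \frac{4}{5}$ ($c = \frac{1}{5} \left(-4\right) = - \frac{4}{5} \approx -0.8$)
$p = 5$
$c + p N = - \frac{4}{5} + 5 \cdot 14 = - \frac{4}{5} + 70 = \frac{346}{5}$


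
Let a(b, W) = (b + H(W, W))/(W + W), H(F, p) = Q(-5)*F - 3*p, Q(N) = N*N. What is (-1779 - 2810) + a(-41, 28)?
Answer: -256409/56 ≈ -4578.7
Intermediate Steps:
Q(N) = N²
H(F, p) = -3*p + 25*F (H(F, p) = (-5)²*F - 3*p = 25*F - 3*p = -3*p + 25*F)
a(b, W) = (b + 22*W)/(2*W) (a(b, W) = (b + (-3*W + 25*W))/(W + W) = (b + 22*W)/((2*W)) = (b + 22*W)*(1/(2*W)) = (b + 22*W)/(2*W))
(-1779 - 2810) + a(-41, 28) = (-1779 - 2810) + (11 + (½)*(-41)/28) = -4589 + (11 + (½)*(-41)*(1/28)) = -4589 + (11 - 41/56) = -4589 + 575/56 = -256409/56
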